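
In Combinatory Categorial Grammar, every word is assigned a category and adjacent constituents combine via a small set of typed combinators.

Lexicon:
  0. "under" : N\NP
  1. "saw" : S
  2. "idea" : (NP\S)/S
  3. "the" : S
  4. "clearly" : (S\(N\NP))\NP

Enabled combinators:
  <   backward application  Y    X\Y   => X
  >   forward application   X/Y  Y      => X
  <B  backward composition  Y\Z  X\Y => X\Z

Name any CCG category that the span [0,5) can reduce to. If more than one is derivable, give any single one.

[0,5] S   <
  [0,1] "under" : N\NP
  [1,5] S\(N\NP)   <
    [1,4] NP   <
      [1,2] "saw" : S
      [2,4] NP\S   >
        [2,3] "idea" : (NP\S)/S
        [3,4] "the" : S
    [4,5] "clearly" : (S\(N\NP))\NP

S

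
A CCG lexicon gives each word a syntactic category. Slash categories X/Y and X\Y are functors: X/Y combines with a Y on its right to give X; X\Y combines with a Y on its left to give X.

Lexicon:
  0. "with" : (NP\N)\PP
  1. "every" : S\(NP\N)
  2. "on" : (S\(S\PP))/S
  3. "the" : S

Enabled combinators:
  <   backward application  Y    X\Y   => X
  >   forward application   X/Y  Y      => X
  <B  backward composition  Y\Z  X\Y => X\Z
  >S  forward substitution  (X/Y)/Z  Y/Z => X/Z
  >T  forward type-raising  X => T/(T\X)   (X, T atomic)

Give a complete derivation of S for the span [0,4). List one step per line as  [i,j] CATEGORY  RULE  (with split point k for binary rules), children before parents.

[0,1] (NP\N)\PP  lex  "with"
[1,2] S\(NP\N)  lex  "every"
[0,2] S\PP  <B  k=1
[2,3] (S\(S\PP))/S  lex  "on"
[3,4] S  lex  "the"
[2,4] S\(S\PP)  >  k=3
[0,4] S  <  k=2

[0,4] S   <
  [0,2] S\PP   <B
    [0,1] "with" : (NP\N)\PP
    [1,2] "every" : S\(NP\N)
  [2,4] S\(S\PP)   >
    [2,3] "on" : (S\(S\PP))/S
    [3,4] "the" : S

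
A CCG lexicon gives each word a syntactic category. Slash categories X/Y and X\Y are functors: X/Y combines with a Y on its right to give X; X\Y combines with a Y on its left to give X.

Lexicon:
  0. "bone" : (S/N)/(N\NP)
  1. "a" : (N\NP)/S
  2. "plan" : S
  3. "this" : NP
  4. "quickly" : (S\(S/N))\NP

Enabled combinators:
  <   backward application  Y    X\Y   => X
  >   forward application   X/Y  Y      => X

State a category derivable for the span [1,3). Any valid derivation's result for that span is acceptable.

[0,5] S   <
  [0,3] S/N   >
    [0,1] "bone" : (S/N)/(N\NP)
    [1,3] N\NP   >
      [1,2] "a" : (N\NP)/S
      [2,3] "plan" : S
  [3,5] S\(S/N)   <
    [3,4] "this" : NP
    [4,5] "quickly" : (S\(S/N))\NP

N\NP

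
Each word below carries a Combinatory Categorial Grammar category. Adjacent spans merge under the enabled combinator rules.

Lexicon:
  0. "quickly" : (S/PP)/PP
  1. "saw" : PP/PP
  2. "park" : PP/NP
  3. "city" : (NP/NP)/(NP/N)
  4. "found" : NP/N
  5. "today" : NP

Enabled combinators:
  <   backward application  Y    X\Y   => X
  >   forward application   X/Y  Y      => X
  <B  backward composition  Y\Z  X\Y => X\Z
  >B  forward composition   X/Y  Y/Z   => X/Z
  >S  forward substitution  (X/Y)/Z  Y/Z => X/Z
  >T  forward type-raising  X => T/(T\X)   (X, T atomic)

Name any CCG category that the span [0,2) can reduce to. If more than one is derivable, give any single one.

[0,6] S   >
  [0,2] S/PP   >S
    [0,1] "quickly" : (S/PP)/PP
    [1,2] "saw" : PP/PP
  [2,6] PP   >
    [2,5] PP/NP   >B
      [2,3] "park" : PP/NP
      [3,5] NP/NP   >
        [3,4] "city" : (NP/NP)/(NP/N)
        [4,5] "found" : NP/N
    [5,6] "today" : NP

S/PP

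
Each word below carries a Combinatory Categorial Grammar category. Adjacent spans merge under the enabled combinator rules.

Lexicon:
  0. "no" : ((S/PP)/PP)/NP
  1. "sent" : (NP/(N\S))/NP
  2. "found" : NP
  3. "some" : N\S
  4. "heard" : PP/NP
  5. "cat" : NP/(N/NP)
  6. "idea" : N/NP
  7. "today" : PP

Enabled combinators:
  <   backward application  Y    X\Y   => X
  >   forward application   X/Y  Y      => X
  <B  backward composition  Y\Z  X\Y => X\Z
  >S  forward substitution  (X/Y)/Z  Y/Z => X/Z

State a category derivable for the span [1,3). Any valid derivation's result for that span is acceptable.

NP/(N\S)

[0,8] S   >
  [0,7] S/PP   >
    [0,4] (S/PP)/PP   >
      [0,1] "no" : ((S/PP)/PP)/NP
      [1,4] NP   >
        [1,3] NP/(N\S)   >
          [1,2] "sent" : (NP/(N\S))/NP
          [2,3] "found" : NP
        [3,4] "some" : N\S
    [4,7] PP   >
      [4,5] "heard" : PP/NP
      [5,7] NP   >
        [5,6] "cat" : NP/(N/NP)
        [6,7] "idea" : N/NP
  [7,8] "today" : PP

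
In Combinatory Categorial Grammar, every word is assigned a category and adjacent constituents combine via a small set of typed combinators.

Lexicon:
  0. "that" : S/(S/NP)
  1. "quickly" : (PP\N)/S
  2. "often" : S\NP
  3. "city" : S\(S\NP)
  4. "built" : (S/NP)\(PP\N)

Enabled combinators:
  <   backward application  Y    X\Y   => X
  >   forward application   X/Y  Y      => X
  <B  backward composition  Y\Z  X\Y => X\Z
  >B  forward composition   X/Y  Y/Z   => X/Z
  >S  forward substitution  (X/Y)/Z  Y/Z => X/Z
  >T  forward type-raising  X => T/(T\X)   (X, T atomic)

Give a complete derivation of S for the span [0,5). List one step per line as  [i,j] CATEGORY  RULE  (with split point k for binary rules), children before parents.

[0,5] S   >
  [0,1] "that" : S/(S/NP)
  [1,5] S/NP   <
    [1,4] PP\N   >
      [1,2] "quickly" : (PP\N)/S
      [2,4] S   <
        [2,3] "often" : S\NP
        [3,4] "city" : S\(S\NP)
    [4,5] "built" : (S/NP)\(PP\N)

[0,1] S/(S/NP)  lex  "that"
[1,2] (PP\N)/S  lex  "quickly"
[2,3] S\NP  lex  "often"
[3,4] S\(S\NP)  lex  "city"
[2,4] S  <  k=3
[1,4] PP\N  >  k=2
[4,5] (S/NP)\(PP\N)  lex  "built"
[1,5] S/NP  <  k=4
[0,5] S  >  k=1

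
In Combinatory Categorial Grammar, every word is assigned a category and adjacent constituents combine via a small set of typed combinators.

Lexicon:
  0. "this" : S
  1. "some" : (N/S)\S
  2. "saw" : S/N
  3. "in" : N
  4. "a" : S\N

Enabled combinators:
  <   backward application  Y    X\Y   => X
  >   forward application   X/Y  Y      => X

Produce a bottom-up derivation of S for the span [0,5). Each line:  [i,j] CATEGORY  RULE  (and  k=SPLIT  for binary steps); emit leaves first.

[0,1] S  lex  "this"
[1,2] (N/S)\S  lex  "some"
[0,2] N/S  <  k=1
[2,3] S/N  lex  "saw"
[3,4] N  lex  "in"
[2,4] S  >  k=3
[0,4] N  >  k=2
[4,5] S\N  lex  "a"
[0,5] S  <  k=4

[0,5] S   <
  [0,4] N   >
    [0,2] N/S   <
      [0,1] "this" : S
      [1,2] "some" : (N/S)\S
    [2,4] S   >
      [2,3] "saw" : S/N
      [3,4] "in" : N
  [4,5] "a" : S\N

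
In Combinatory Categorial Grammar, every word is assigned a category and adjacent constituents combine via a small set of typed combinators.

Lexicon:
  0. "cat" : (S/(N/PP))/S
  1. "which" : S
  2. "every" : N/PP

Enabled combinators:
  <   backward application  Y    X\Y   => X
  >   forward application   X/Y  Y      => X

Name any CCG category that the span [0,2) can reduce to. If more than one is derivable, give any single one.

S/(N/PP)

[0,3] S   >
  [0,2] S/(N/PP)   >
    [0,1] "cat" : (S/(N/PP))/S
    [1,2] "which" : S
  [2,3] "every" : N/PP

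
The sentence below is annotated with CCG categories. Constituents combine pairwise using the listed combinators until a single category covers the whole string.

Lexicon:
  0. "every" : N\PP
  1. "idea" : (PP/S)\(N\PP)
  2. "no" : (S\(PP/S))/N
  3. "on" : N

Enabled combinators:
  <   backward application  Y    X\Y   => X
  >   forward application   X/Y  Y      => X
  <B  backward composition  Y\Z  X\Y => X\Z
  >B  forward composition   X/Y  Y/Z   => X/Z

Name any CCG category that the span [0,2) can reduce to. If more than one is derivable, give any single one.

[0,4] S   <
  [0,2] PP/S   <
    [0,1] "every" : N\PP
    [1,2] "idea" : (PP/S)\(N\PP)
  [2,4] S\(PP/S)   >
    [2,3] "no" : (S\(PP/S))/N
    [3,4] "on" : N

PP/S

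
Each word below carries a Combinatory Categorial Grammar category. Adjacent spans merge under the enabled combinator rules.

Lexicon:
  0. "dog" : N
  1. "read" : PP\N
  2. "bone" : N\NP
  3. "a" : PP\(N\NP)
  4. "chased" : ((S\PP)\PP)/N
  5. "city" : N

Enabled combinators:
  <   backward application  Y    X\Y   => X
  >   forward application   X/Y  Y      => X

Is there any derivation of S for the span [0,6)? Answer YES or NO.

YES

[0,6] S   <
  [0,2] PP   <
    [0,1] "dog" : N
    [1,2] "read" : PP\N
  [2,6] S\PP   <
    [2,4] PP   <
      [2,3] "bone" : N\NP
      [3,4] "a" : PP\(N\NP)
    [4,6] (S\PP)\PP   >
      [4,5] "chased" : ((S\PP)\PP)/N
      [5,6] "city" : N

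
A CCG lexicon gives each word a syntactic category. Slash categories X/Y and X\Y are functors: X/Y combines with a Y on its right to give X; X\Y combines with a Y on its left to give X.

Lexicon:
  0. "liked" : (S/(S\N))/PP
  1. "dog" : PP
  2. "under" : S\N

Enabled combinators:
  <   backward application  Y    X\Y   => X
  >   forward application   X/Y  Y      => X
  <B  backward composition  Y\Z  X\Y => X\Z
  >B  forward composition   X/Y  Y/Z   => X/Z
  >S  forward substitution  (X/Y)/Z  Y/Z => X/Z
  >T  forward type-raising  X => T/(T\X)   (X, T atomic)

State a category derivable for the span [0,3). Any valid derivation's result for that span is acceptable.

S

[0,3] S   >
  [0,2] S/(S\N)   >
    [0,1] "liked" : (S/(S\N))/PP
    [1,2] "dog" : PP
  [2,3] "under" : S\N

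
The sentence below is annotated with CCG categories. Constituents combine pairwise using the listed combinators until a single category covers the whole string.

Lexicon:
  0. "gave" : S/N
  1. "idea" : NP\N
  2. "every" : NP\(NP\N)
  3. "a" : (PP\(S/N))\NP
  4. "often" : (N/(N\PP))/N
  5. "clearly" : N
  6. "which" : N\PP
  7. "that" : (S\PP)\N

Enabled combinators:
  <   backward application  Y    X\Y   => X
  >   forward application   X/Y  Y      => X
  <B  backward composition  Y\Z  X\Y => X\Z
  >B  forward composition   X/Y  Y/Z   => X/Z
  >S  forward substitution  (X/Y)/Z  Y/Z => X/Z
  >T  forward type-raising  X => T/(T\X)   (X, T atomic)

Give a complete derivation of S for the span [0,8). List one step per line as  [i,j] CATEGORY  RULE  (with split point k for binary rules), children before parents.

[0,8] S   <
  [0,4] PP   <
    [0,1] "gave" : S/N
    [1,4] PP\(S/N)   <
      [1,3] NP   <
        [1,2] "idea" : NP\N
        [2,3] "every" : NP\(NP\N)
      [3,4] "a" : (PP\(S/N))\NP
  [4,8] S\PP   <
    [4,7] N   >
      [4,6] N/(N\PP)   >
        [4,5] "often" : (N/(N\PP))/N
        [5,6] "clearly" : N
      [6,7] "which" : N\PP
    [7,8] "that" : (S\PP)\N

[0,1] S/N  lex  "gave"
[1,2] NP\N  lex  "idea"
[2,3] NP\(NP\N)  lex  "every"
[1,3] NP  <  k=2
[3,4] (PP\(S/N))\NP  lex  "a"
[1,4] PP\(S/N)  <  k=3
[0,4] PP  <  k=1
[4,5] (N/(N\PP))/N  lex  "often"
[5,6] N  lex  "clearly"
[4,6] N/(N\PP)  >  k=5
[6,7] N\PP  lex  "which"
[4,7] N  >  k=6
[7,8] (S\PP)\N  lex  "that"
[4,8] S\PP  <  k=7
[0,8] S  <  k=4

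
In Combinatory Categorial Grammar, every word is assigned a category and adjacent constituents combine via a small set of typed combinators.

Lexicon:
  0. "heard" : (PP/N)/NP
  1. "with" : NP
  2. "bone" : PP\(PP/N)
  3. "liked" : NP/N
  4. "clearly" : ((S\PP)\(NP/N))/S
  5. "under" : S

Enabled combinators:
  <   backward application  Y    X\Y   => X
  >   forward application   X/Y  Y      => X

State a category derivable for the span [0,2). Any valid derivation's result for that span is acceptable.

[0,6] S   <
  [0,3] PP   <
    [0,2] PP/N   >
      [0,1] "heard" : (PP/N)/NP
      [1,2] "with" : NP
    [2,3] "bone" : PP\(PP/N)
  [3,6] S\PP   <
    [3,4] "liked" : NP/N
    [4,6] (S\PP)\(NP/N)   >
      [4,5] "clearly" : ((S\PP)\(NP/N))/S
      [5,6] "under" : S

PP/N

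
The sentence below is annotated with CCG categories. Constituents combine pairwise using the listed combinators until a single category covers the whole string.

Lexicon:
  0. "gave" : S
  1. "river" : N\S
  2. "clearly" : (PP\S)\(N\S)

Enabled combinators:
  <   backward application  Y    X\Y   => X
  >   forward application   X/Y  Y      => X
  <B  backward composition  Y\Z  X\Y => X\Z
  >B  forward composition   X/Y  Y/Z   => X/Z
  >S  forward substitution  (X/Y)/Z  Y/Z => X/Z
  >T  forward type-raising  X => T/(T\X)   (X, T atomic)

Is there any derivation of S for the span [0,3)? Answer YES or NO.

NO

S N\S (PP\S)\(N\S)
CKY chart[0,3] = {N/(N\PP), NP/(NP\PP), PP, PP/(PP\PP), S/(S\PP)}; S ∉ chart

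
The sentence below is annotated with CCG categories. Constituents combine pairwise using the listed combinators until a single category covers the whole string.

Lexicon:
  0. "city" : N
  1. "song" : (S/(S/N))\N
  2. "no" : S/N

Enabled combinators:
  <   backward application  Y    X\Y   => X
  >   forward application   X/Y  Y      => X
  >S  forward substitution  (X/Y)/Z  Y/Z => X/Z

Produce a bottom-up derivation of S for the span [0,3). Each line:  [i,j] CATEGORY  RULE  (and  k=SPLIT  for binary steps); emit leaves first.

[0,3] S   >
  [0,2] S/(S/N)   <
    [0,1] "city" : N
    [1,2] "song" : (S/(S/N))\N
  [2,3] "no" : S/N

[0,1] N  lex  "city"
[1,2] (S/(S/N))\N  lex  "song"
[0,2] S/(S/N)  <  k=1
[2,3] S/N  lex  "no"
[0,3] S  >  k=2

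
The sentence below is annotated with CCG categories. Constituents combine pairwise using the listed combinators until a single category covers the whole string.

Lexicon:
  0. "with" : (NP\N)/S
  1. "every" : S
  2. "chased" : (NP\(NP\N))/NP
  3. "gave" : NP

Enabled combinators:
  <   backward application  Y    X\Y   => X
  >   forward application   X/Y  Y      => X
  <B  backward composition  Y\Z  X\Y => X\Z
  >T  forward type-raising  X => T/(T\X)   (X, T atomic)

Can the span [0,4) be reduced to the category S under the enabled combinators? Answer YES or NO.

(NP\N)/S S (NP\(NP\N))/NP NP
CKY chart[0,4] = {N/(N\NP), NP, NP/(NP\NP), PP/(PP\NP), S/(S\NP)}; S ∉ chart

NO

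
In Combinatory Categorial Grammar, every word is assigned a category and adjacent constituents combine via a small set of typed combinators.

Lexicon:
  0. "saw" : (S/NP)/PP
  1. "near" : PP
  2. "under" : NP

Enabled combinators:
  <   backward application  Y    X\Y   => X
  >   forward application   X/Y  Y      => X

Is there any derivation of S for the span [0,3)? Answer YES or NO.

[0,3] S   >
  [0,2] S/NP   >
    [0,1] "saw" : (S/NP)/PP
    [1,2] "near" : PP
  [2,3] "under" : NP

YES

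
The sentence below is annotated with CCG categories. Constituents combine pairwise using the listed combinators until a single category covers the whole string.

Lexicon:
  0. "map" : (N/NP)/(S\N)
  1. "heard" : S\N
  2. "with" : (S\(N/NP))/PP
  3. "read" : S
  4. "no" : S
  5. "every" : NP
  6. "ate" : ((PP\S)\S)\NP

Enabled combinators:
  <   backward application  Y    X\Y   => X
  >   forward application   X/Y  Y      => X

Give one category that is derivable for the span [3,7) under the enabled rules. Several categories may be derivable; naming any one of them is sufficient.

PP

[0,7] S   <
  [0,2] N/NP   >
    [0,1] "map" : (N/NP)/(S\N)
    [1,2] "heard" : S\N
  [2,7] S\(N/NP)   >
    [2,3] "with" : (S\(N/NP))/PP
    [3,7] PP   <
      [3,4] "read" : S
      [4,7] PP\S   <
        [4,5] "no" : S
        [5,7] (PP\S)\S   <
          [5,6] "every" : NP
          [6,7] "ate" : ((PP\S)\S)\NP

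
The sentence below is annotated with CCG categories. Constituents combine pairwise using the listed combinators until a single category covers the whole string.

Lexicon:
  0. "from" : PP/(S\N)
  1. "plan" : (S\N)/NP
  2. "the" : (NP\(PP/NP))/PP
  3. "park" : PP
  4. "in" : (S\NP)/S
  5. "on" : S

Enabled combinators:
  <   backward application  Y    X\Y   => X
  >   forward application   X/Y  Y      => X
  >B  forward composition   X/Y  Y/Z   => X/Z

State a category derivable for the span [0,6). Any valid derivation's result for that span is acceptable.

[0,6] S   <
  [0,4] NP   <
    [0,2] PP/NP   >B
      [0,1] "from" : PP/(S\N)
      [1,2] "plan" : (S\N)/NP
    [2,4] NP\(PP/NP)   >
      [2,3] "the" : (NP\(PP/NP))/PP
      [3,4] "park" : PP
  [4,6] S\NP   >
    [4,5] "in" : (S\NP)/S
    [5,6] "on" : S

S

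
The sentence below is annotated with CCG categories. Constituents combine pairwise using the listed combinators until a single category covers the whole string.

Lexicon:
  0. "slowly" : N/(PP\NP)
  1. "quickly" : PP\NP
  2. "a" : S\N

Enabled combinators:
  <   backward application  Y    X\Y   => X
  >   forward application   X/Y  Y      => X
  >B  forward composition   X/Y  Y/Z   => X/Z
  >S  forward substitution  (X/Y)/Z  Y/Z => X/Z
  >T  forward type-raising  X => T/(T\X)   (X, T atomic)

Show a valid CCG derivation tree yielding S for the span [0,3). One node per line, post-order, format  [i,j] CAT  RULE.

[0,3] S   <
  [0,2] N   >
    [0,1] "slowly" : N/(PP\NP)
    [1,2] "quickly" : PP\NP
  [2,3] "a" : S\N

[0,1] N/(PP\NP)  lex  "slowly"
[1,2] PP\NP  lex  "quickly"
[0,2] N  >  k=1
[2,3] S\N  lex  "a"
[0,3] S  <  k=2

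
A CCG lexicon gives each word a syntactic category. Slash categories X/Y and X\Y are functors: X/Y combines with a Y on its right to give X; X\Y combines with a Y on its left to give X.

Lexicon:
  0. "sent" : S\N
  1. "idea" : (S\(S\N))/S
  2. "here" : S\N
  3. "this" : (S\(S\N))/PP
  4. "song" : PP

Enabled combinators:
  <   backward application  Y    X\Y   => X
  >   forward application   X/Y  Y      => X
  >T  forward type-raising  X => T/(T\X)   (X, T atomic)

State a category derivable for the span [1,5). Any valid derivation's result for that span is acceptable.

[0,5] S   <
  [0,1] "sent" : S\N
  [1,5] S\(S\N)   >
    [1,2] "idea" : (S\(S\N))/S
    [2,5] S   <
      [2,3] "here" : S\N
      [3,5] S\(S\N)   >
        [3,4] "this" : (S\(S\N))/PP
        [4,5] "song" : PP

S\(S\N)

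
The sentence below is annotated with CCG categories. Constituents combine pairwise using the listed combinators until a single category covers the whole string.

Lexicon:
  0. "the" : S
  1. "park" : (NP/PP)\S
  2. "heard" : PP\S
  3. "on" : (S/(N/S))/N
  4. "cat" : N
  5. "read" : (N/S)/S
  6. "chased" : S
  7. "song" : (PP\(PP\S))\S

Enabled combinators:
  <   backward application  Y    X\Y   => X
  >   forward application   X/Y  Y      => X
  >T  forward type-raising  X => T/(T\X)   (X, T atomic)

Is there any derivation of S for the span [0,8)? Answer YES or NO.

S (NP/PP)\S PP\S (S/(N/S))/N N (N/S)/S S (PP\(PP\S))\S
CKY chart[0,8] = {N/(N\NP), NP, NP/(NP\NP), PP/(PP\NP), S/(S\NP)}; S ∉ chart

NO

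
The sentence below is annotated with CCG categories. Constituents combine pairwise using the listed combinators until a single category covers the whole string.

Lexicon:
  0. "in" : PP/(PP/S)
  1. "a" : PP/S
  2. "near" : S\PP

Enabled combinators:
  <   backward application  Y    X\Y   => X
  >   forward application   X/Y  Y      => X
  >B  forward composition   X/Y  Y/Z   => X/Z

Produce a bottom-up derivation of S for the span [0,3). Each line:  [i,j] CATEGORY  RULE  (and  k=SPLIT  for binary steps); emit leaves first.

[0,3] S   <
  [0,2] PP   >
    [0,1] "in" : PP/(PP/S)
    [1,2] "a" : PP/S
  [2,3] "near" : S\PP

[0,1] PP/(PP/S)  lex  "in"
[1,2] PP/S  lex  "a"
[0,2] PP  >  k=1
[2,3] S\PP  lex  "near"
[0,3] S  <  k=2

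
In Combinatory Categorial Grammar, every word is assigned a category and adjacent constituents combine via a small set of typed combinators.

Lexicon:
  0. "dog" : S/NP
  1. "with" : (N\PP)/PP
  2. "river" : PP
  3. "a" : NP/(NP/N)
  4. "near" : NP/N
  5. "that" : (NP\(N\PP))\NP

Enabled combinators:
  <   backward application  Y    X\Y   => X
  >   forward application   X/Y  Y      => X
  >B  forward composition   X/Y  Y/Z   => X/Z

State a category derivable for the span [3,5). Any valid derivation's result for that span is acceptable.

[0,6] S   >
  [0,1] "dog" : S/NP
  [1,6] NP   <
    [1,3] N\PP   >
      [1,2] "with" : (N\PP)/PP
      [2,3] "river" : PP
    [3,6] NP\(N\PP)   <
      [3,5] NP   >
        [3,4] "a" : NP/(NP/N)
        [4,5] "near" : NP/N
      [5,6] "that" : (NP\(N\PP))\NP

NP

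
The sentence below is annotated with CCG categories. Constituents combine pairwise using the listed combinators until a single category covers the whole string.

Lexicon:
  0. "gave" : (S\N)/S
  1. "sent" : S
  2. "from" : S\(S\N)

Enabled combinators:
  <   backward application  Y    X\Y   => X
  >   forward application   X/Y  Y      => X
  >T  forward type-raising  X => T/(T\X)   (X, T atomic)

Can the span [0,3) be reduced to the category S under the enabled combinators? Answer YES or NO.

[0,3] S   <
  [0,2] S\N   >
    [0,1] "gave" : (S\N)/S
    [1,2] "sent" : S
  [2,3] "from" : S\(S\N)

YES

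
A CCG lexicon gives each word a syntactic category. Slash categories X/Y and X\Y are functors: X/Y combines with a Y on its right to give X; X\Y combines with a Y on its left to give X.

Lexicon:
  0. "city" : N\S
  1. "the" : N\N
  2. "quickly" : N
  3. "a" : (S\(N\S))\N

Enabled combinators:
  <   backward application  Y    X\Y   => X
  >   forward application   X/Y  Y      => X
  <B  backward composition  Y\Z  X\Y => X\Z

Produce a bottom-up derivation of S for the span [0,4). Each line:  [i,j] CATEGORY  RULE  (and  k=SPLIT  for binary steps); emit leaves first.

[0,4] S   <
  [0,2] N\S   <B
    [0,1] "city" : N\S
    [1,2] "the" : N\N
  [2,4] S\(N\S)   <
    [2,3] "quickly" : N
    [3,4] "a" : (S\(N\S))\N

[0,1] N\S  lex  "city"
[1,2] N\N  lex  "the"
[0,2] N\S  <B  k=1
[2,3] N  lex  "quickly"
[3,4] (S\(N\S))\N  lex  "a"
[2,4] S\(N\S)  <  k=3
[0,4] S  <  k=2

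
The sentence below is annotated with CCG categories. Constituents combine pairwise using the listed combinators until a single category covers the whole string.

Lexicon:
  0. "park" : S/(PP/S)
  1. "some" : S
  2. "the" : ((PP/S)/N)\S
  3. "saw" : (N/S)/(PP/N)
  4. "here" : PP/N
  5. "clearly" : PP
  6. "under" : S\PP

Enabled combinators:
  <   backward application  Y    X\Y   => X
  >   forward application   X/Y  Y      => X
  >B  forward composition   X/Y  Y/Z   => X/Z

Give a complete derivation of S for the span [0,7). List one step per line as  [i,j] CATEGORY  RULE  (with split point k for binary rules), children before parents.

[0,7] S   >
  [0,1] "park" : S/(PP/S)
  [1,7] PP/S   >
    [1,3] (PP/S)/N   <
      [1,2] "some" : S
      [2,3] "the" : ((PP/S)/N)\S
    [3,7] N   >
      [3,5] N/S   >
        [3,4] "saw" : (N/S)/(PP/N)
        [4,5] "here" : PP/N
      [5,7] S   <
        [5,6] "clearly" : PP
        [6,7] "under" : S\PP

[0,1] S/(PP/S)  lex  "park"
[1,2] S  lex  "some"
[2,3] ((PP/S)/N)\S  lex  "the"
[1,3] (PP/S)/N  <  k=2
[3,4] (N/S)/(PP/N)  lex  "saw"
[4,5] PP/N  lex  "here"
[3,5] N/S  >  k=4
[5,6] PP  lex  "clearly"
[6,7] S\PP  lex  "under"
[5,7] S  <  k=6
[3,7] N  >  k=5
[1,7] PP/S  >  k=3
[0,7] S  >  k=1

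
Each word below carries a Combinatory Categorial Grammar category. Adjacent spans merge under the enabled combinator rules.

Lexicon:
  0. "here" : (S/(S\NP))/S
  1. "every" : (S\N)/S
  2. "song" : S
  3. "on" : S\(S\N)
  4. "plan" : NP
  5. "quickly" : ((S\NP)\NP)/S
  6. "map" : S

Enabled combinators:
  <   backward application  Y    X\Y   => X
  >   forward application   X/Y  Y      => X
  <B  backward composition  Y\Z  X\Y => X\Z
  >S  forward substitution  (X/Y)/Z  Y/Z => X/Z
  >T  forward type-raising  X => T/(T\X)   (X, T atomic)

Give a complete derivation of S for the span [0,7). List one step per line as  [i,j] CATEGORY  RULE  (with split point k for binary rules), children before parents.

[0,7] S   >
  [0,4] S/(S\NP)   >
    [0,1] "here" : (S/(S\NP))/S
    [1,4] S   <
      [1,3] S\N   >
        [1,2] "every" : (S\N)/S
        [2,3] "song" : S
      [3,4] "on" : S\(S\N)
  [4,7] S\NP   <
    [4,5] "plan" : NP
    [5,7] (S\NP)\NP   >
      [5,6] "quickly" : ((S\NP)\NP)/S
      [6,7] "map" : S

[0,1] (S/(S\NP))/S  lex  "here"
[1,2] (S\N)/S  lex  "every"
[2,3] S  lex  "song"
[1,3] S\N  >  k=2
[3,4] S\(S\N)  lex  "on"
[1,4] S  <  k=3
[0,4] S/(S\NP)  >  k=1
[4,5] NP  lex  "plan"
[5,6] ((S\NP)\NP)/S  lex  "quickly"
[6,7] S  lex  "map"
[5,7] (S\NP)\NP  >  k=6
[4,7] S\NP  <  k=5
[0,7] S  >  k=4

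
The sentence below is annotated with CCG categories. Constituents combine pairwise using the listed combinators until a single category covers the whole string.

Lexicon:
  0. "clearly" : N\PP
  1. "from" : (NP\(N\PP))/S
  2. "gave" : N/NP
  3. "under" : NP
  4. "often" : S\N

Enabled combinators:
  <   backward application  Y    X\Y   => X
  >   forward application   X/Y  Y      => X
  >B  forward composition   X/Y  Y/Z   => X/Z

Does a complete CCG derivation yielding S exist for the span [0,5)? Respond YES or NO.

N\PP (NP\(N\PP))/S N/NP NP S\N
CKY chart[0,5] = {NP}; S ∉ chart

NO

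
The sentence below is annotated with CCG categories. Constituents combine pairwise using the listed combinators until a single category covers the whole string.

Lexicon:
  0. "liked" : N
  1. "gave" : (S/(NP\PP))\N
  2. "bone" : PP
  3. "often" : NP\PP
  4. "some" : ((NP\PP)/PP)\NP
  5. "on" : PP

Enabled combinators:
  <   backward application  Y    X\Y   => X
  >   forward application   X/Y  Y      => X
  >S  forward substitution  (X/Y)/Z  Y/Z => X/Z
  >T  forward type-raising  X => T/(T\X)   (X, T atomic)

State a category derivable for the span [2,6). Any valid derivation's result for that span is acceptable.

NP\PP

[0,6] S   >
  [0,2] S/(NP\PP)   <
    [0,1] "liked" : N
    [1,2] "gave" : (S/(NP\PP))\N
  [2,6] NP\PP   >
    [2,5] (NP\PP)/PP   <
      [2,4] NP   <
        [2,3] "bone" : PP
        [3,4] "often" : NP\PP
      [4,5] "some" : ((NP\PP)/PP)\NP
    [5,6] "on" : PP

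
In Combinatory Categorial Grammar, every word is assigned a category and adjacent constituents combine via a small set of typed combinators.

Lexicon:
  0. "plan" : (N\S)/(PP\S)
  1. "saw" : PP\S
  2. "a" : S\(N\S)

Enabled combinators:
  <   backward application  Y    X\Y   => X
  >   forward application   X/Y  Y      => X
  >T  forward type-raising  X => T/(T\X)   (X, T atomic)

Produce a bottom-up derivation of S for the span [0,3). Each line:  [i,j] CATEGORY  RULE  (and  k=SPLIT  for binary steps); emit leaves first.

[0,3] S   <
  [0,2] N\S   >
    [0,1] "plan" : (N\S)/(PP\S)
    [1,2] "saw" : PP\S
  [2,3] "a" : S\(N\S)

[0,1] (N\S)/(PP\S)  lex  "plan"
[1,2] PP\S  lex  "saw"
[0,2] N\S  >  k=1
[2,3] S\(N\S)  lex  "a"
[0,3] S  <  k=2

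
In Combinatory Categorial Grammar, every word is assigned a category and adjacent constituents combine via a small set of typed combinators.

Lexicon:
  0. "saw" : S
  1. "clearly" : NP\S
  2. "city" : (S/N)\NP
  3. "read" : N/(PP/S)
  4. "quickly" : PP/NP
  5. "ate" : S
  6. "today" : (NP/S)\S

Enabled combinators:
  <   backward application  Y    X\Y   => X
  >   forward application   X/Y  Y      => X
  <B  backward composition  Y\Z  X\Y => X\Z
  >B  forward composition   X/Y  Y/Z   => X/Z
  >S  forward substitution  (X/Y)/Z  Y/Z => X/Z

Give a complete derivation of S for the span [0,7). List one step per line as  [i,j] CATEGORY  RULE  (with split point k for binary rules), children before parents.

[0,7] S   >
  [0,3] S/N   <
    [0,2] NP   <
      [0,1] "saw" : S
      [1,2] "clearly" : NP\S
    [2,3] "city" : (S/N)\NP
  [3,7] N   >
    [3,4] "read" : N/(PP/S)
    [4,7] PP/S   >B
      [4,5] "quickly" : PP/NP
      [5,7] NP/S   <
        [5,6] "ate" : S
        [6,7] "today" : (NP/S)\S

[0,1] S  lex  "saw"
[1,2] NP\S  lex  "clearly"
[0,2] NP  <  k=1
[2,3] (S/N)\NP  lex  "city"
[0,3] S/N  <  k=2
[3,4] N/(PP/S)  lex  "read"
[4,5] PP/NP  lex  "quickly"
[5,6] S  lex  "ate"
[6,7] (NP/S)\S  lex  "today"
[5,7] NP/S  <  k=6
[4,7] PP/S  >B  k=5
[3,7] N  >  k=4
[0,7] S  >  k=3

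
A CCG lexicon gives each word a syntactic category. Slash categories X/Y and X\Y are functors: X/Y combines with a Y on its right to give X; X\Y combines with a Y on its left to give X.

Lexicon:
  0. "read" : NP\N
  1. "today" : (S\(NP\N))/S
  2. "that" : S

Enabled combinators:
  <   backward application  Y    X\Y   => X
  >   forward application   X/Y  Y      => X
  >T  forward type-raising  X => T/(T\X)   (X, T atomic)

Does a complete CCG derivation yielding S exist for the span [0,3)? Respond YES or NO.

YES

[0,3] S   <
  [0,1] "read" : NP\N
  [1,3] S\(NP\N)   >
    [1,2] "today" : (S\(NP\N))/S
    [2,3] "that" : S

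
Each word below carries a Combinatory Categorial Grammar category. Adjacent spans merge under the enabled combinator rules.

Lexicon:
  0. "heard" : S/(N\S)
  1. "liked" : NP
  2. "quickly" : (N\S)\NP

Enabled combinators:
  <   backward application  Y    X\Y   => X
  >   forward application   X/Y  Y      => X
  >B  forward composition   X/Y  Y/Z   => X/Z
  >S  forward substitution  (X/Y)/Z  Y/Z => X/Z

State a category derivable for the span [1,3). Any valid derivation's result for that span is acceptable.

N\S

[0,3] S   >
  [0,1] "heard" : S/(N\S)
  [1,3] N\S   <
    [1,2] "liked" : NP
    [2,3] "quickly" : (N\S)\NP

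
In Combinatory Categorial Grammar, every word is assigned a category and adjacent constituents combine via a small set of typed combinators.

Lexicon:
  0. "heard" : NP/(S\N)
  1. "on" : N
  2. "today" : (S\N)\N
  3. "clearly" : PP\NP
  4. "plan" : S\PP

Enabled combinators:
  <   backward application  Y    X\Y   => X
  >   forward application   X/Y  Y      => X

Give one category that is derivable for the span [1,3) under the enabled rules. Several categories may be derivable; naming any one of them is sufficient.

S\N

[0,5] S   <
  [0,4] PP   <
    [0,3] NP   >
      [0,1] "heard" : NP/(S\N)
      [1,3] S\N   <
        [1,2] "on" : N
        [2,3] "today" : (S\N)\N
    [3,4] "clearly" : PP\NP
  [4,5] "plan" : S\PP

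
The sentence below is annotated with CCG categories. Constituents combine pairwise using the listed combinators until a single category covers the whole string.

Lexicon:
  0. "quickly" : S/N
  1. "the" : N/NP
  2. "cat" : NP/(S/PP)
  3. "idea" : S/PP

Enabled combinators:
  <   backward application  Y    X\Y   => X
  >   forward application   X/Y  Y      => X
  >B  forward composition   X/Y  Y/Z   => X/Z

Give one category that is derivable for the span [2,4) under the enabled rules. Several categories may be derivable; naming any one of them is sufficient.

[0,4] S   >
  [0,2] S/NP   >B
    [0,1] "quickly" : S/N
    [1,2] "the" : N/NP
  [2,4] NP   >
    [2,3] "cat" : NP/(S/PP)
    [3,4] "idea" : S/PP

NP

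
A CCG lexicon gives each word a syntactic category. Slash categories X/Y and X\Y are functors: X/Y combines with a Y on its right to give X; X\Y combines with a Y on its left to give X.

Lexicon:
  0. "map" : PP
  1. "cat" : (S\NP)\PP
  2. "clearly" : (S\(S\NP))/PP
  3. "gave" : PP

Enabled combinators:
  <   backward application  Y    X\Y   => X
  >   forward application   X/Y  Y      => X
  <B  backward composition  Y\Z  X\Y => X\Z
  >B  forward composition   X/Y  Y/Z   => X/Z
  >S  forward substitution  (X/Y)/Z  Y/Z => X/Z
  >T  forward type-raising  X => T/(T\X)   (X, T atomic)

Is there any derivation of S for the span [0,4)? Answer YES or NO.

YES

[0,4] S   <
  [0,2] S\NP   <
    [0,1] "map" : PP
    [1,2] "cat" : (S\NP)\PP
  [2,4] S\(S\NP)   >
    [2,3] "clearly" : (S\(S\NP))/PP
    [3,4] "gave" : PP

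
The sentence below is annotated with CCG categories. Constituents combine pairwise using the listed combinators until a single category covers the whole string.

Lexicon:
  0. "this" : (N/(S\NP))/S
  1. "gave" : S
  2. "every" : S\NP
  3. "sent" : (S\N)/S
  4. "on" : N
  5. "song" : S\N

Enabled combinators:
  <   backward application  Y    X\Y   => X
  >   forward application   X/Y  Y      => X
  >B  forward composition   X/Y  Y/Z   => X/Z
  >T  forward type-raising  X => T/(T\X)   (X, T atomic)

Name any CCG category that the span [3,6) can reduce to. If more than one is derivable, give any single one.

S\N

[0,6] S   <
  [0,3] N   >
    [0,2] N/(S\NP)   >
      [0,1] "this" : (N/(S\NP))/S
      [1,2] "gave" : S
    [2,3] "every" : S\NP
  [3,6] S\N   >
    [3,4] "sent" : (S\N)/S
    [4,6] S   >
      [4,5] S/(S\N)   >T
        [4,5] "on" : N
      [5,6] "song" : S\N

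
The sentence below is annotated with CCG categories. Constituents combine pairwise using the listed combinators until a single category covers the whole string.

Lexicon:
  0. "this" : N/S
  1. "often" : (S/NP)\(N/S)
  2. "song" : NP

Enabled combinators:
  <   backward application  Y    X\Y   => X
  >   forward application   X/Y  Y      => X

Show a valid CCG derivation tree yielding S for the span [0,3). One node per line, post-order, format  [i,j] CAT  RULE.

[0,3] S   >
  [0,2] S/NP   <
    [0,1] "this" : N/S
    [1,2] "often" : (S/NP)\(N/S)
  [2,3] "song" : NP

[0,1] N/S  lex  "this"
[1,2] (S/NP)\(N/S)  lex  "often"
[0,2] S/NP  <  k=1
[2,3] NP  lex  "song"
[0,3] S  >  k=2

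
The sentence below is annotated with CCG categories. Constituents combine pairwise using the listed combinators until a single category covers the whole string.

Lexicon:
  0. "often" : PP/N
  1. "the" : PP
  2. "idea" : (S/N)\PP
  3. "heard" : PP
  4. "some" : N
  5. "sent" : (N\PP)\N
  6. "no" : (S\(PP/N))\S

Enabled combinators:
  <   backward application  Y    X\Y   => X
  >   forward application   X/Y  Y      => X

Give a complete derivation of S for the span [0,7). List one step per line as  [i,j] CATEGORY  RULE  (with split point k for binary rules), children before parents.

[0,1] PP/N  lex  "often"
[1,2] PP  lex  "the"
[2,3] (S/N)\PP  lex  "idea"
[1,3] S/N  <  k=2
[3,4] PP  lex  "heard"
[4,5] N  lex  "some"
[5,6] (N\PP)\N  lex  "sent"
[4,6] N\PP  <  k=5
[3,6] N  <  k=4
[1,6] S  >  k=3
[6,7] (S\(PP/N))\S  lex  "no"
[1,7] S\(PP/N)  <  k=6
[0,7] S  <  k=1

[0,7] S   <
  [0,1] "often" : PP/N
  [1,7] S\(PP/N)   <
    [1,6] S   >
      [1,3] S/N   <
        [1,2] "the" : PP
        [2,3] "idea" : (S/N)\PP
      [3,6] N   <
        [3,4] "heard" : PP
        [4,6] N\PP   <
          [4,5] "some" : N
          [5,6] "sent" : (N\PP)\N
    [6,7] "no" : (S\(PP/N))\S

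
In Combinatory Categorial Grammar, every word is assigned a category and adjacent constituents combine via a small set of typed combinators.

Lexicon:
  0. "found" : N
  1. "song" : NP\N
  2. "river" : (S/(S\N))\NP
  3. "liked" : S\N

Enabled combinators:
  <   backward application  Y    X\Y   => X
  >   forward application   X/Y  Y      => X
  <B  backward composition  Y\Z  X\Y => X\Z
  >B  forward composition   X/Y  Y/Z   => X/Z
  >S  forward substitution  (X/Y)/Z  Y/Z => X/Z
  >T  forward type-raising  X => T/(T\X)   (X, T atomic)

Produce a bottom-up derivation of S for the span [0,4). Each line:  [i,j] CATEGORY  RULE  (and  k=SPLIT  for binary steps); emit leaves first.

[0,4] S   >
  [0,3] S/(S\N)   <
    [0,2] NP   <
      [0,1] "found" : N
      [1,2] "song" : NP\N
    [2,3] "river" : (S/(S\N))\NP
  [3,4] "liked" : S\N

[0,1] N  lex  "found"
[1,2] NP\N  lex  "song"
[0,2] NP  <  k=1
[2,3] (S/(S\N))\NP  lex  "river"
[0,3] S/(S\N)  <  k=2
[3,4] S\N  lex  "liked"
[0,4] S  >  k=3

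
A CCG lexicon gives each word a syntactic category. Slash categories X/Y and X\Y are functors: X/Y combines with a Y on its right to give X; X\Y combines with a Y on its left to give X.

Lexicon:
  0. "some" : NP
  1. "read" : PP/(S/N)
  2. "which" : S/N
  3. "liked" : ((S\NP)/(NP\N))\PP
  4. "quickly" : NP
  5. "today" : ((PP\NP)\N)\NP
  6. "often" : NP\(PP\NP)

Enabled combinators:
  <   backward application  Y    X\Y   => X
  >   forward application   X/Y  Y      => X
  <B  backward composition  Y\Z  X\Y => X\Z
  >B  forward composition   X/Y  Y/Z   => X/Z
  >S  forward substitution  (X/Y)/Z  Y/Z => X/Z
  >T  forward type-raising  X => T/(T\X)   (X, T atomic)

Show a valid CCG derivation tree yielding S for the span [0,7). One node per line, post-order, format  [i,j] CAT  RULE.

[0,1] NP  lex  "some"
[0,1] S/(S\NP)  >T
[1,2] PP/(S/N)  lex  "read"
[2,3] S/N  lex  "which"
[1,3] PP  >  k=2
[3,4] ((S\NP)/(NP\N))\PP  lex  "liked"
[1,4] (S\NP)/(NP\N)  <  k=3
[4,5] NP  lex  "quickly"
[5,6] ((PP\NP)\N)\NP  lex  "today"
[4,6] (PP\NP)\N  <  k=5
[6,7] NP\(PP\NP)  lex  "often"
[4,7] NP\N  <B  k=6
[1,7] S\NP  >  k=4
[0,7] S  >  k=1

[0,7] S   >
  [0,1] S/(S\NP)   >T
    [0,1] "some" : NP
  [1,7] S\NP   >
    [1,4] (S\NP)/(NP\N)   <
      [1,3] PP   >
        [1,2] "read" : PP/(S/N)
        [2,3] "which" : S/N
      [3,4] "liked" : ((S\NP)/(NP\N))\PP
    [4,7] NP\N   <B
      [4,6] (PP\NP)\N   <
        [4,5] "quickly" : NP
        [5,6] "today" : ((PP\NP)\N)\NP
      [6,7] "often" : NP\(PP\NP)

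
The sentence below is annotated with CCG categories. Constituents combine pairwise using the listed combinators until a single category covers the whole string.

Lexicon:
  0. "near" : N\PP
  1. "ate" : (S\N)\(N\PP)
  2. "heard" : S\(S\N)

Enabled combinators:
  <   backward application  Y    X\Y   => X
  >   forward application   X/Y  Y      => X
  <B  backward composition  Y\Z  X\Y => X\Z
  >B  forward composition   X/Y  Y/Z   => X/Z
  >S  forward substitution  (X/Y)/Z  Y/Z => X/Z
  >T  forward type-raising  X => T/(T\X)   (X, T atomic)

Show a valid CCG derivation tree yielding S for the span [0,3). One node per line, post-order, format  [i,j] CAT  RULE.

[0,1] N\PP  lex  "near"
[1,2] (S\N)\(N\PP)  lex  "ate"
[0,2] S\N  <  k=1
[2,3] S\(S\N)  lex  "heard"
[0,3] S  <  k=2

[0,3] S   <
  [0,2] S\N   <
    [0,1] "near" : N\PP
    [1,2] "ate" : (S\N)\(N\PP)
  [2,3] "heard" : S\(S\N)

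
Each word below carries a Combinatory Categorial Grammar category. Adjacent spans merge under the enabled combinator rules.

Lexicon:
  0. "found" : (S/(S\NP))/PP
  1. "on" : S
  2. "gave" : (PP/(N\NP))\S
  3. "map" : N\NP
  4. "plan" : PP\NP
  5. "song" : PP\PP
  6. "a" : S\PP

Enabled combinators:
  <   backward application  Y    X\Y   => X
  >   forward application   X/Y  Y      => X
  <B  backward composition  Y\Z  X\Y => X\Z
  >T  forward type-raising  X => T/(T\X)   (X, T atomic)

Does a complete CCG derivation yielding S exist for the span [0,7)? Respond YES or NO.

YES

[0,7] S   >
  [0,4] S/(S\NP)   >
    [0,1] "found" : (S/(S\NP))/PP
    [1,4] PP   >
      [1,3] PP/(N\NP)   <
        [1,2] "on" : S
        [2,3] "gave" : (PP/(N\NP))\S
      [3,4] "map" : N\NP
  [4,7] S\NP   <B
    [4,6] PP\NP   <B
      [4,5] "plan" : PP\NP
      [5,6] "song" : PP\PP
    [6,7] "a" : S\PP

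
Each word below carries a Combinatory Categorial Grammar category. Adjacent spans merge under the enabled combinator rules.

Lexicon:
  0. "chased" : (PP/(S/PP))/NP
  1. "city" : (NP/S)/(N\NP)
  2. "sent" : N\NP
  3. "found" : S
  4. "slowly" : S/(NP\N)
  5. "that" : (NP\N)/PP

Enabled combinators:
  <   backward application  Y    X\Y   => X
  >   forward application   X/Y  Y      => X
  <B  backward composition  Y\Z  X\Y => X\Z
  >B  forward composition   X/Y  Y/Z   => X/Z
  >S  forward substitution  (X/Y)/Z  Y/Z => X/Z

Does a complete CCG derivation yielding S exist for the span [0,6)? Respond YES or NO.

NO

(PP/(S/PP))/NP (NP/S)/(N\NP) N\NP S S/(NP\N) (NP\N)/PP
CKY chart[0,6] = {PP}; S ∉ chart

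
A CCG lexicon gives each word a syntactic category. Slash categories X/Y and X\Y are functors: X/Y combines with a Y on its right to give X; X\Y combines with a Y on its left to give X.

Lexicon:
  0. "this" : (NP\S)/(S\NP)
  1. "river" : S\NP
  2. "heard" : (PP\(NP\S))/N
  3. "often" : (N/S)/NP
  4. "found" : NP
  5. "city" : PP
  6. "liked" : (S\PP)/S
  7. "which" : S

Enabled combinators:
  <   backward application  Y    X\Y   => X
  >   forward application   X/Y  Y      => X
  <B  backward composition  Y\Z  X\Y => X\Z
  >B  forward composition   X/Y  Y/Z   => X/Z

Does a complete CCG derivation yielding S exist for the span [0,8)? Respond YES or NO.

(NP\S)/(S\NP) S\NP (PP\(NP\S))/N (N/S)/NP NP PP (S\PP)/S S
CKY chart[0,8] = {PP}; S ∉ chart

NO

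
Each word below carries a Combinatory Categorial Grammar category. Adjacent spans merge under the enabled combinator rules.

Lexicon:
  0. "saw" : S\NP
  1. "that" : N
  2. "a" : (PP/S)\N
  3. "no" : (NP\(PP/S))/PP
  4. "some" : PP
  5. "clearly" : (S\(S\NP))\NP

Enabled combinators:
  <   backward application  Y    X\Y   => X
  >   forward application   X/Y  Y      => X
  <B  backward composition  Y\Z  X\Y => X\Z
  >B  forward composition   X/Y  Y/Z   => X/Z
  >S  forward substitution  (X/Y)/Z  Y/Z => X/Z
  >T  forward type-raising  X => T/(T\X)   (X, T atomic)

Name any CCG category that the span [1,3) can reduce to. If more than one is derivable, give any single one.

[0,6] S   <
  [0,1] "saw" : S\NP
  [1,6] S\(S\NP)   <
    [1,5] NP   <
      [1,3] PP/S   <
        [1,2] "that" : N
        [2,3] "a" : (PP/S)\N
      [3,5] NP\(PP/S)   >
        [3,4] "no" : (NP\(PP/S))/PP
        [4,5] "some" : PP
    [5,6] "clearly" : (S\(S\NP))\NP

PP/S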